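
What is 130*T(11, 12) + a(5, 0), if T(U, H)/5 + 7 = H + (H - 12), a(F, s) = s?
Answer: 3250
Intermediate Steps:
T(U, H) = -95 + 10*H (T(U, H) = -35 + 5*(H + (H - 12)) = -35 + 5*(H + (-12 + H)) = -35 + 5*(-12 + 2*H) = -35 + (-60 + 10*H) = -95 + 10*H)
130*T(11, 12) + a(5, 0) = 130*(-95 + 10*12) + 0 = 130*(-95 + 120) + 0 = 130*25 + 0 = 3250 + 0 = 3250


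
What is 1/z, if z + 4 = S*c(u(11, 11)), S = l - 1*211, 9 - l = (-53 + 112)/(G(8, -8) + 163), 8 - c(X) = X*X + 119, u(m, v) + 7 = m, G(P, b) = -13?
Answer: 150/3854993 ≈ 3.8911e-5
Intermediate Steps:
u(m, v) = -7 + m
c(X) = -111 - X² (c(X) = 8 - (X*X + 119) = 8 - (X² + 119) = 8 - (119 + X²) = 8 + (-119 - X²) = -111 - X²)
l = 1291/150 (l = 9 - (-53 + 112)/(-13 + 163) = 9 - 59/150 = 1291/150 ≈ 8.6067)
S = -30359/150 (S = 1291/150 - 1*211 = 1291/150 - 211 = -30359/150 ≈ -202.39)
z = 3854993/150 (z = -4 - 30359*(-111 - (-7 + 11)²)/150 = -4 - 30359*(-111 - 1*4²)/150 = -4 - 30359*(-111 - 1*16)/150 = -4 - 30359*(-111 - 16)/150 = -4 - 30359/150*(-127) = -4 + 3855593/150 = 3854993/150 ≈ 25700.)
1/z = 1/(3854993/150) = 150/3854993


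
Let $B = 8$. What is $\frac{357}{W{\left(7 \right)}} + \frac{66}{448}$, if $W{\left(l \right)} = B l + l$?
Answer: $\frac{3907}{672} \approx 5.814$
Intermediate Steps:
$W{\left(l \right)} = 9 l$ ($W{\left(l \right)} = 8 l + l = 9 l$)
$\frac{357}{W{\left(7 \right)}} + \frac{66}{448} = \frac{357}{9 \cdot 7} + \frac{66}{448} = \frac{357}{63} + 66 \cdot \frac{1}{448} = 357 \cdot \frac{1}{63} + \frac{33}{224} = \frac{17}{3} + \frac{33}{224} = \frac{3907}{672}$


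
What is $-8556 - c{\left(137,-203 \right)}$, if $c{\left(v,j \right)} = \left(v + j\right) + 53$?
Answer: $-8543$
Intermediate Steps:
$c{\left(v,j \right)} = 53 + j + v$ ($c{\left(v,j \right)} = \left(j + v\right) + 53 = 53 + j + v$)
$-8556 - c{\left(137,-203 \right)} = -8556 - \left(53 - 203 + 137\right) = -8556 - -13 = -8556 + 13 = -8543$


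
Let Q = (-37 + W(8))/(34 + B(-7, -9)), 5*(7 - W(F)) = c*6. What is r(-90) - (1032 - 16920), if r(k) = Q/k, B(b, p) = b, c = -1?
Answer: 10724408/675 ≈ 15888.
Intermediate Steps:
W(F) = 41/5 (W(F) = 7 - (-1)*6/5 = 7 - 1/5*(-6) = 7 + 6/5 = 41/5)
Q = -16/15 (Q = (-37 + 41/5)/(34 - 7) = -144/5/27 = -144/5*1/27 = -16/15 ≈ -1.0667)
r(k) = -16/(15*k)
r(-90) - (1032 - 16920) = -16/15/(-90) - (1032 - 16920) = -16/15*(-1/90) - 1*(-15888) = 8/675 + 15888 = 10724408/675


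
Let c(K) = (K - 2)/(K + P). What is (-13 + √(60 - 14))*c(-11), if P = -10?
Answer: -169/21 + 13*√46/21 ≈ -3.8490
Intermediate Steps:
c(K) = (-2 + K)/(-10 + K) (c(K) = (K - 2)/(K - 10) = (-2 + K)/(-10 + K))
(-13 + √(60 - 14))*c(-11) = (-13 + √(60 - 14))*((-2 - 11)/(-10 - 11)) = (-13 + √46)*(-13/(-21)) = (-13 + √46)*(-1/21*(-13)) = (-13 + √46)*(13/21) = -169/21 + 13*√46/21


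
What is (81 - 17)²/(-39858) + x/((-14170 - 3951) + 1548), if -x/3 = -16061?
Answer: -994180511/330283317 ≈ -3.0101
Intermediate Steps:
x = 48183 (x = -3*(-16061) = 48183)
(81 - 17)²/(-39858) + x/((-14170 - 3951) + 1548) = (81 - 17)²/(-39858) + 48183/((-14170 - 3951) + 1548) = 64²*(-1/39858) + 48183/(-18121 + 1548) = 4096*(-1/39858) + 48183/(-16573) = -2048/19929 + 48183*(-1/16573) = -2048/19929 - 48183/16573 = -994180511/330283317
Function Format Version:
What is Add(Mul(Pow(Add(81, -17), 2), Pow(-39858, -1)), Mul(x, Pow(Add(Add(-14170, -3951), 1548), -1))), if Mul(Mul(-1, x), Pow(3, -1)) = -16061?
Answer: Rational(-994180511, 330283317) ≈ -3.0101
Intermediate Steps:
x = 48183 (x = Mul(-3, -16061) = 48183)
Add(Mul(Pow(Add(81, -17), 2), Pow(-39858, -1)), Mul(x, Pow(Add(Add(-14170, -3951), 1548), -1))) = Add(Mul(Pow(Add(81, -17), 2), Pow(-39858, -1)), Mul(48183, Pow(Add(Add(-14170, -3951), 1548), -1))) = Add(Mul(Pow(64, 2), Rational(-1, 39858)), Mul(48183, Pow(Add(-18121, 1548), -1))) = Add(Mul(4096, Rational(-1, 39858)), Mul(48183, Pow(-16573, -1))) = Add(Rational(-2048, 19929), Mul(48183, Rational(-1, 16573))) = Add(Rational(-2048, 19929), Rational(-48183, 16573)) = Rational(-994180511, 330283317)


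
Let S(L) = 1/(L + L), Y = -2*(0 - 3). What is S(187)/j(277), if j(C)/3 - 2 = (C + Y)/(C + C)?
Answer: 277/780351 ≈ 0.00035497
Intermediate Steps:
Y = 6 (Y = -2*(-3) = 6)
j(C) = 6 + 3*(6 + C)/(2*C) (j(C) = 6 + 3*((C + 6)/(C + C)) = 6 + 3*((6 + C)/((2*C))) = 6 + 3*((6 + C)*(1/(2*C))) = 6 + 3*((6 + C)/(2*C)) = 6 + 3*(6 + C)/(2*C))
S(L) = 1/(2*L)
S(187)/j(277) = ((½)/187)/(15/2 + 9/277) = ((½)*(1/187))/(15/2 + 9*(1/277)) = 1/(374*(15/2 + 9/277)) = 1/(374*(4173/554)) = (1/374)*(554/4173) = 277/780351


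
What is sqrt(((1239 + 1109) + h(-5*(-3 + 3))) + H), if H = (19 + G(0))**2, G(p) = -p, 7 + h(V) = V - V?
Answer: sqrt(2702) ≈ 51.981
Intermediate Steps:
h(V) = -7 (h(V) = -7 + (V - V) = -7 + 0 = -7)
H = 361 (H = (19 - 1*0)**2 = (19 + 0)**2 = 19**2 = 361)
sqrt(((1239 + 1109) + h(-5*(-3 + 3))) + H) = sqrt(((1239 + 1109) - 7) + 361) = sqrt((2348 - 7) + 361) = sqrt(2341 + 361) = sqrt(2702)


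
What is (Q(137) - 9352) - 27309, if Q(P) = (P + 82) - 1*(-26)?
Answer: -36416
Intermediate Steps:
Q(P) = 108 + P (Q(P) = (82 + P) + 26 = 108 + P)
(Q(137) - 9352) - 27309 = ((108 + 137) - 9352) - 27309 = (245 - 9352) - 27309 = -9107 - 27309 = -36416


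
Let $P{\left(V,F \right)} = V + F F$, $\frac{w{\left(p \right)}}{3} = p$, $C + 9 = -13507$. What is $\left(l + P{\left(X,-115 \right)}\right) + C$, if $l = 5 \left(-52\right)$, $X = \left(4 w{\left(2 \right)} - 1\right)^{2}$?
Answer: $-22$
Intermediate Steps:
$C = -13516$ ($C = -9 - 13507 = -13516$)
$w{\left(p \right)} = 3 p$
$X = 529$ ($X = \left(4 \cdot 3 \cdot 2 - 1\right)^{2} = \left(4 \cdot 6 - 1\right)^{2} = \left(24 - 1\right)^{2} = 23^{2} = 529$)
$P{\left(V,F \right)} = V + F^{2}$
$l = -260$
$\left(l + P{\left(X,-115 \right)}\right) + C = \left(-260 + \left(529 + \left(-115\right)^{2}\right)\right) - 13516 = \left(-260 + \left(529 + 13225\right)\right) - 13516 = \left(-260 + 13754\right) - 13516 = 13494 - 13516 = -22$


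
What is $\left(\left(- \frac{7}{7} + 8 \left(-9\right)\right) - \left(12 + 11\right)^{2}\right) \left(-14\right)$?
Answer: $8428$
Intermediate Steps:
$\left(\left(- \frac{7}{7} + 8 \left(-9\right)\right) - \left(12 + 11\right)^{2}\right) \left(-14\right) = \left(\left(\left(-7\right) \frac{1}{7} - 72\right) - 23^{2}\right) \left(-14\right) = \left(\left(-1 - 72\right) - 529\right) \left(-14\right) = \left(-73 - 529\right) \left(-14\right) = \left(-602\right) \left(-14\right) = 8428$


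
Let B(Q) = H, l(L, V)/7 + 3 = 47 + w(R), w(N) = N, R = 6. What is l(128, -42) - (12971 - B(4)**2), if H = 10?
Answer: -12521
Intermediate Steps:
l(L, V) = 350 (l(L, V) = -21 + 7*(47 + 6) = -21 + 7*53 = -21 + 371 = 350)
B(Q) = 10
l(128, -42) - (12971 - B(4)**2) = 350 - (12971 - 1*10**2) = 350 - (12971 - 1*100) = 350 - (12971 - 100) = 350 - 1*12871 = 350 - 12871 = -12521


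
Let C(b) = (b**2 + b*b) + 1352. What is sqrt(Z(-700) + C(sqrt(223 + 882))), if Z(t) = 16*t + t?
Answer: I*sqrt(8338) ≈ 91.313*I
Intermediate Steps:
C(b) = 1352 + 2*b**2 (C(b) = (b**2 + b**2) + 1352 = 2*b**2 + 1352 = 1352 + 2*b**2)
Z(t) = 17*t
sqrt(Z(-700) + C(sqrt(223 + 882))) = sqrt(17*(-700) + (1352 + 2*(sqrt(223 + 882))**2)) = sqrt(-11900 + (1352 + 2*(sqrt(1105))**2)) = sqrt(-11900 + (1352 + 2*1105)) = sqrt(-11900 + (1352 + 2210)) = sqrt(-11900 + 3562) = sqrt(-8338) = I*sqrt(8338)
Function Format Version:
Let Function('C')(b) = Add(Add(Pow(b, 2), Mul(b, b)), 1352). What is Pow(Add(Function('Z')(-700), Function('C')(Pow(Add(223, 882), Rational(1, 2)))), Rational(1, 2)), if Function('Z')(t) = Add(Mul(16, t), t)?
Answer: Mul(I, Pow(8338, Rational(1, 2))) ≈ Mul(91.313, I)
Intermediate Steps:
Function('C')(b) = Add(1352, Mul(2, Pow(b, 2))) (Function('C')(b) = Add(Add(Pow(b, 2), Pow(b, 2)), 1352) = Add(Mul(2, Pow(b, 2)), 1352) = Add(1352, Mul(2, Pow(b, 2))))
Function('Z')(t) = Mul(17, t)
Pow(Add(Function('Z')(-700), Function('C')(Pow(Add(223, 882), Rational(1, 2)))), Rational(1, 2)) = Pow(Add(Mul(17, -700), Add(1352, Mul(2, Pow(Pow(Add(223, 882), Rational(1, 2)), 2)))), Rational(1, 2)) = Pow(Add(-11900, Add(1352, Mul(2, Pow(Pow(1105, Rational(1, 2)), 2)))), Rational(1, 2)) = Pow(Add(-11900, Add(1352, Mul(2, 1105))), Rational(1, 2)) = Pow(Add(-11900, Add(1352, 2210)), Rational(1, 2)) = Pow(Add(-11900, 3562), Rational(1, 2)) = Pow(-8338, Rational(1, 2)) = Mul(I, Pow(8338, Rational(1, 2)))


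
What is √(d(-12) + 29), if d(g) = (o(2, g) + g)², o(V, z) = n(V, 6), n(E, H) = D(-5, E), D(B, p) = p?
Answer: √129 ≈ 11.358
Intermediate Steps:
n(E, H) = E
o(V, z) = V
d(g) = (2 + g)²
√(d(-12) + 29) = √((2 - 12)² + 29) = √((-10)² + 29) = √(100 + 29) = √129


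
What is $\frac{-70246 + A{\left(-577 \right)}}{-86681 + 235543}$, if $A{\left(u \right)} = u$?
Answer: $- \frac{70823}{148862} \approx -0.47576$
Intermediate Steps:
$\frac{-70246 + A{\left(-577 \right)}}{-86681 + 235543} = \frac{-70246 - 577}{-86681 + 235543} = - \frac{70823}{148862}$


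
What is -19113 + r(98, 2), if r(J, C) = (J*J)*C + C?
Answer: 97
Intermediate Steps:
r(J, C) = C + C*J² (r(J, C) = J²*C + C = C*J² + C = C + C*J²)
-19113 + r(98, 2) = -19113 + 2*(1 + 98²) = -19113 + 2*(1 + 9604) = -19113 + 2*9605 = -19113 + 19210 = 97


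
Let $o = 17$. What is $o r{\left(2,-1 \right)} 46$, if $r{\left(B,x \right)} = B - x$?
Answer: $2346$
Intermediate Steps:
$o r{\left(2,-1 \right)} 46 = 17 \left(2 - -1\right) 46 = 17 \left(2 + 1\right) 46 = 17 \cdot 3 \cdot 46 = 51 \cdot 46 = 2346$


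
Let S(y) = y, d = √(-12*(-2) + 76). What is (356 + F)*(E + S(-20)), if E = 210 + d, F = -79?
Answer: 55400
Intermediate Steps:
d = 10 (d = √(24 + 76) = √100 = 10)
E = 220 (E = 210 + 10 = 220)
(356 + F)*(E + S(-20)) = (356 - 79)*(220 - 20) = 277*200 = 55400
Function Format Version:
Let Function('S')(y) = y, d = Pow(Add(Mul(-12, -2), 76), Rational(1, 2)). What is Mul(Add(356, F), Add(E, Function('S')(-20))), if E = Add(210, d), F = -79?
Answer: 55400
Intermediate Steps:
d = 10 (d = Pow(Add(24, 76), Rational(1, 2)) = Pow(100, Rational(1, 2)) = 10)
E = 220 (E = Add(210, 10) = 220)
Mul(Add(356, F), Add(E, Function('S')(-20))) = Mul(Add(356, -79), Add(220, -20)) = Mul(277, 200) = 55400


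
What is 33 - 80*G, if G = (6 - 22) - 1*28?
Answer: 3553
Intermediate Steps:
G = -44 (G = -16 - 28 = -44)
33 - 80*G = 33 - 80*(-44) = 33 + 3520 = 3553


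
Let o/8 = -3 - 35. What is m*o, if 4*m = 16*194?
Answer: -235904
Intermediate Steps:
o = -304 (o = 8*(-3 - 35) = 8*(-38) = -304)
m = 776 (m = (16*194)/4 = (¼)*3104 = 776)
m*o = 776*(-304) = -235904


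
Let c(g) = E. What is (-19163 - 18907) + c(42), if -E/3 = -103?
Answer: -37761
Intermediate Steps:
E = 309 (E = -3*(-103) = 309)
c(g) = 309
(-19163 - 18907) + c(42) = (-19163 - 18907) + 309 = -38070 + 309 = -37761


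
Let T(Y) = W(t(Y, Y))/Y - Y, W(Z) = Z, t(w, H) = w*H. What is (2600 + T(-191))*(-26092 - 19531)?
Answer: -118619800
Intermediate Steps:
t(w, H) = H*w
T(Y) = 0 (T(Y) = (Y*Y)/Y - Y = Y²/Y - Y = Y - Y = 0)
(2600 + T(-191))*(-26092 - 19531) = (2600 + 0)*(-26092 - 19531) = 2600*(-45623) = -118619800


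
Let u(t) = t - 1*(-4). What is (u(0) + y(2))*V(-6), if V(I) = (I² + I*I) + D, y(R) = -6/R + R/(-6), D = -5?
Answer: 134/3 ≈ 44.667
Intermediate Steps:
u(t) = 4 + t (u(t) = t + 4 = 4 + t)
y(R) = -6/R - R/6 (y(R) = -6/R + R*(-⅙) = -6/R - R/6)
V(I) = -5 + 2*I² (V(I) = (I² + I*I) - 5 = (I² + I²) - 5 = 2*I² - 5 = -5 + 2*I²)
(u(0) + y(2))*V(-6) = ((4 + 0) + (-6/2 - ⅙*2))*(-5 + 2*(-6)²) = (4 + (-6*½ - ⅓))*(-5 + 2*36) = (4 + (-3 - ⅓))*(-5 + 72) = (4 - 10/3)*67 = (⅔)*67 = 134/3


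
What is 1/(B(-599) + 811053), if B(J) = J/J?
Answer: 1/811054 ≈ 1.2330e-6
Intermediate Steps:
B(J) = 1
1/(B(-599) + 811053) = 1/(1 + 811053) = 1/811054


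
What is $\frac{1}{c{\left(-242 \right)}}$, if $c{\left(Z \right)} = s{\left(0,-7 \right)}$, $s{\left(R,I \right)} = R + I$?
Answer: $- \frac{1}{7} \approx -0.14286$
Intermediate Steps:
$s{\left(R,I \right)} = I + R$
$c{\left(Z \right)} = -7$ ($c{\left(Z \right)} = -7 + 0 = -7$)
$\frac{1}{c{\left(-242 \right)}} = \frac{1}{-7} = - \frac{1}{7}$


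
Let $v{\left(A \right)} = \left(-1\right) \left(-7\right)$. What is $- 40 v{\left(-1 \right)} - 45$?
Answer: $-325$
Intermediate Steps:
$v{\left(A \right)} = 7$
$- 40 v{\left(-1 \right)} - 45 = \left(-40\right) 7 - 45 = -280 - 45 = -325$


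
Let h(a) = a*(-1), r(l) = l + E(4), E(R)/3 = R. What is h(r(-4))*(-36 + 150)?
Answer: -912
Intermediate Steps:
E(R) = 3*R
r(l) = 12 + l (r(l) = l + 3*4 = l + 12 = 12 + l)
h(a) = -a
h(r(-4))*(-36 + 150) = (-(12 - 4))*(-36 + 150) = -1*8*114 = -8*114 = -912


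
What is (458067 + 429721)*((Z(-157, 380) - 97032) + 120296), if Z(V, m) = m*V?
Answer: -32311932048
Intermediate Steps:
Z(V, m) = V*m
(458067 + 429721)*((Z(-157, 380) - 97032) + 120296) = (458067 + 429721)*((-157*380 - 97032) + 120296) = 887788*((-59660 - 97032) + 120296) = 887788*(-156692 + 120296) = 887788*(-36396) = -32311932048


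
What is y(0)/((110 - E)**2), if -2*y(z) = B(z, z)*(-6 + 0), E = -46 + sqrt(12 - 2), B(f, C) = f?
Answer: 0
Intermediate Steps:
E = -46 + sqrt(10) ≈ -42.838
y(z) = 3*z (y(z) = -z*(-6 + 0)/2 = -z*(-6)/2 = -(-3)*z = 3*z)
y(0)/((110 - E)**2) = (3*0)/((110 - (-46 + sqrt(10)))**2) = 0/((110 + (46 - sqrt(10)))**2) = 0/((156 - sqrt(10))**2) = 0/(156 - sqrt(10))**2 = 0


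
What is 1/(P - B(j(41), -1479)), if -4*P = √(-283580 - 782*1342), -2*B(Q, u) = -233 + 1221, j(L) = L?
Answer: 247/163675 + I*√83314/327350 ≈ 0.0015091 + 0.00088175*I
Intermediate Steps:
B(Q, u) = -494 (B(Q, u) = -(-233 + 1221)/2 = -½*988 = -494)
P = -I*√83314 (P = -√(-283580 - 782*1342)/4 = -√(-283580 - 1049444)/4 = -I*√83314 ≈ -288.64*I)
1/(P - B(j(41), -1479)) = 1/(-I*√83314 - 1*(-494)) = 1/(-I*√83314 + 494) = 1/(494 - I*√83314)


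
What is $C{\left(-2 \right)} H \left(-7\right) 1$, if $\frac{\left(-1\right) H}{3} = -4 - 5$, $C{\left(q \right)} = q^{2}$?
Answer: $-756$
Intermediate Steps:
$H = 27$ ($H = - 3 \left(-4 - 5\right) = \left(-3\right) \left(-9\right) = 27$)
$C{\left(-2 \right)} H \left(-7\right) 1 = \left(-2\right)^{2} \cdot 27 \left(-7\right) 1 = 4 \left(-189\right) 1 = \left(-756\right) 1 = -756$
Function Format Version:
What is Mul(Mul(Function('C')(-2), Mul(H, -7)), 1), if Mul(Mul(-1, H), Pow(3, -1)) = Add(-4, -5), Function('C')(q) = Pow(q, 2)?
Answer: -756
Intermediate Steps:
H = 27 (H = Mul(-3, Add(-4, -5)) = Mul(-3, -9) = 27)
Mul(Mul(Function('C')(-2), Mul(H, -7)), 1) = Mul(Mul(Pow(-2, 2), Mul(27, -7)), 1) = Mul(Mul(4, -189), 1) = Mul(-756, 1) = -756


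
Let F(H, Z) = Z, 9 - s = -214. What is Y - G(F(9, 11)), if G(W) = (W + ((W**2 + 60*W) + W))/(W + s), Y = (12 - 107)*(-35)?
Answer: 777247/234 ≈ 3321.6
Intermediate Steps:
s = 223 (s = 9 - 1*(-214) = 9 + 214 = 223)
Y = 3325 (Y = -95*(-35) = 3325)
G(W) = (W**2 + 62*W)/(223 + W) (G(W) = (W + ((W**2 + 60*W) + W))/(W + 223) = (W + (W**2 + 61*W))/(223 + W) = (W**2 + 62*W)/(223 + W))
Y - G(F(9, 11)) = 3325 - 11*(62 + 11)/(223 + 11) = 3325 - 11*73/234 = 3325 - 1*803/234 = 3325 - 803/234 = 777247/234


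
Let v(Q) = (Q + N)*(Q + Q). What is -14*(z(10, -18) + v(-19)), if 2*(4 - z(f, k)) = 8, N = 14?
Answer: -2660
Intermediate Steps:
z(f, k) = 0 (z(f, k) = 4 - ½*8 = 4 - 4 = 0)
v(Q) = 2*Q*(14 + Q) (v(Q) = (Q + 14)*(Q + Q) = (14 + Q)*(2*Q) = 2*Q*(14 + Q))
-14*(z(10, -18) + v(-19)) = -14*(0 + 2*(-19)*(14 - 19)) = -14*(0 + 2*(-19)*(-5)) = -14*(0 + 190) = -14*190 = -2660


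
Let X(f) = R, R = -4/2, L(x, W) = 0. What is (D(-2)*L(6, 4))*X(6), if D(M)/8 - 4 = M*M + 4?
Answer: 0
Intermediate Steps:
R = -2 (R = -4*1/2 = -2)
X(f) = -2
D(M) = 64 + 8*M**2 (D(M) = 32 + 8*(M*M + 4) = 32 + 8*(M**2 + 4) = 32 + 8*(4 + M**2) = 32 + (32 + 8*M**2) = 64 + 8*M**2)
(D(-2)*L(6, 4))*X(6) = ((64 + 8*(-2)**2)*0)*(-2) = ((64 + 8*4)*0)*(-2) = ((64 + 32)*0)*(-2) = (96*0)*(-2) = 0*(-2) = 0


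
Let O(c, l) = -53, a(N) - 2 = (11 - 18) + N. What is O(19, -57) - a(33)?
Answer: -81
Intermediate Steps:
a(N) = -5 + N (a(N) = 2 + ((11 - 18) + N) = 2 + (-7 + N) = -5 + N)
O(19, -57) - a(33) = -53 - (-5 + 33) = -53 - 1*28 = -53 - 28 = -81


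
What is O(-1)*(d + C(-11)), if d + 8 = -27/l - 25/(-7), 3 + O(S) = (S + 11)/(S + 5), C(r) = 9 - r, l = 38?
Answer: -3953/532 ≈ -7.4305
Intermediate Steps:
O(S) = -3 + (11 + S)/(5 + S) (O(S) = -3 + (S + 11)/(S + 5) = -3 + (11 + S)/(5 + S))
d = -1367/266 (d = -8 + (-27/38 - 25/(-7)) = -8 + (-27*1/38 - 25*(-⅐)) = -8 + (-27/38 + 25/7) = -8 + 761/266 = -1367/266 ≈ -5.1391)
O(-1)*(d + C(-11)) = (2*(-2 - 1*(-1))/(5 - 1))*(-1367/266 + (9 - 1*(-11))) = (2*(-2 + 1)/4)*(-1367/266 + (9 + 11)) = (2*(¼)*(-1))*(-1367/266 + 20) = -½*3953/266 = -3953/532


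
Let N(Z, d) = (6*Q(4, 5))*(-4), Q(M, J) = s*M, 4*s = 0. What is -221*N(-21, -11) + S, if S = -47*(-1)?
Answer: 47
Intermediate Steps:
s = 0 (s = (¼)*0 = 0)
S = 47
Q(M, J) = 0 (Q(M, J) = 0*M = 0)
N(Z, d) = 0 (N(Z, d) = (6*0)*(-4) = 0*(-4) = 0)
-221*N(-21, -11) + S = -221*0 + 47 = 0 + 47 = 47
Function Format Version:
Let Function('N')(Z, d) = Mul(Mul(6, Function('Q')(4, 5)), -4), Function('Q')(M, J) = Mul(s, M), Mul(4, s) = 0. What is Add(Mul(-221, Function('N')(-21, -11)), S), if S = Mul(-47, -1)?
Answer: 47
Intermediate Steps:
s = 0 (s = Mul(Rational(1, 4), 0) = 0)
S = 47
Function('Q')(M, J) = 0 (Function('Q')(M, J) = Mul(0, M) = 0)
Function('N')(Z, d) = 0 (Function('N')(Z, d) = Mul(Mul(6, 0), -4) = Mul(0, -4) = 0)
Add(Mul(-221, Function('N')(-21, -11)), S) = Add(Mul(-221, 0), 47) = Add(0, 47) = 47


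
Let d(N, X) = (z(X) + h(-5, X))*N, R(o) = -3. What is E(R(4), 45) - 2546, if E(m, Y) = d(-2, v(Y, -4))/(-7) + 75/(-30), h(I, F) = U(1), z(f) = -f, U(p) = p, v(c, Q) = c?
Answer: -35855/14 ≈ -2561.1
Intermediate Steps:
h(I, F) = 1
d(N, X) = N*(1 - X) (d(N, X) = (-X + 1)*N = (1 - X)*N = N*(1 - X))
E(m, Y) = -31/14 - 2*Y/7 (E(m, Y) = -2*(1 - Y)/(-7) + 75/(-30) = (-2 + 2*Y)*(-⅐) + 75*(-1/30) = (2/7 - 2*Y/7) - 5/2 = -31/14 - 2*Y/7)
E(R(4), 45) - 2546 = (-31/14 - 2/7*45) - 2546 = (-31/14 - 90/7) - 2546 = -211/14 - 2546 = -35855/14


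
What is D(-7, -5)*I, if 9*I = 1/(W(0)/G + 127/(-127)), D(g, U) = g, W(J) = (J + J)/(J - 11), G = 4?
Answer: 7/9 ≈ 0.77778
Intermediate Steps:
W(J) = 2*J/(-11 + J) (W(J) = (2*J)/(-11 + J) = 2*J/(-11 + J))
I = -1/9 (I = 1/(9*((2*0/(-11 + 0))/4 + 127/(-127))) = 1/(9*((2*0/(-11))*(1/4) + 127*(-1/127))) = 1/(9*((2*0*(-1/11))*(1/4) - 1)) = 1/(9*(0*(1/4) - 1)) = 1/(9*(0 - 1)) = (1/9)/(-1) = (1/9)*(-1) = -1/9 ≈ -0.11111)
D(-7, -5)*I = -7*(-1/9) = 7/9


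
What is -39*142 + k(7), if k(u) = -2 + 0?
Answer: -5540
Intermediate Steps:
k(u) = -2
-39*142 + k(7) = -39*142 - 2 = -5538 - 2 = -5540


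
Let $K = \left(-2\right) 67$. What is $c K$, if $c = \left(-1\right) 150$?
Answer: $20100$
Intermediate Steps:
$K = -134$
$c = -150$
$c K = \left(-150\right) \left(-134\right) = 20100$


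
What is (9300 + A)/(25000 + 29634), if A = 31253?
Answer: 40553/54634 ≈ 0.74227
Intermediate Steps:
(9300 + A)/(25000 + 29634) = (9300 + 31253)/(25000 + 29634) = 40553/54634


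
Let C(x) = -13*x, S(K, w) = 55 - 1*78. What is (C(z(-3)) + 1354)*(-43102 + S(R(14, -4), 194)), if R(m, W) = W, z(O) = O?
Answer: -60073125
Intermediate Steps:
S(K, w) = -23 (S(K, w) = 55 - 78 = -23)
(C(z(-3)) + 1354)*(-43102 + S(R(14, -4), 194)) = (-13*(-3) + 1354)*(-43102 - 23) = (39 + 1354)*(-43125) = 1393*(-43125) = -60073125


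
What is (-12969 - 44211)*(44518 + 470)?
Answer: -2572413840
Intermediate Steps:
(-12969 - 44211)*(44518 + 470) = -57180*44988 = -2572413840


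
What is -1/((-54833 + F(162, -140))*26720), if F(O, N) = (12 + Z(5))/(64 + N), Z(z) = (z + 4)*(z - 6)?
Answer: 19/27837637480 ≈ 6.8253e-10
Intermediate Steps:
Z(z) = (-6 + z)*(4 + z) (Z(z) = (4 + z)*(-6 + z) = (-6 + z)*(4 + z))
F(O, N) = 3/(64 + N) (F(O, N) = (12 + (-24 + 5² - 2*5))/(64 + N) = (12 + (-24 + 25 - 10))/(64 + N) = (12 - 9)/(64 + N) = 3/(64 + N))
-1/((-54833 + F(162, -140))*26720) = -1/((-54833 + 3/(64 - 140))*26720) = -1/((-54833 + 3/(-76))*26720) = -1/((-54833 + 3*(-1/76))*26720) = -1/((-54833 - 3/76)*26720) = -1/((-4167311/76)*26720) = -(-76)/(4167311*26720) = -1*(-19/27837637480) = 19/27837637480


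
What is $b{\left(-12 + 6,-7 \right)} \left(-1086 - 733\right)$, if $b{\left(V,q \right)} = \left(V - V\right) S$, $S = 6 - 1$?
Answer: $0$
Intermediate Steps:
$S = 5$
$b{\left(V,q \right)} = 0$ ($b{\left(V,q \right)} = \left(V - V\right) 5 = 0 \cdot 5 = 0$)
$b{\left(-12 + 6,-7 \right)} \left(-1086 - 733\right) = 0 \left(-1086 - 733\right) = 0 \left(-1819\right) = 0$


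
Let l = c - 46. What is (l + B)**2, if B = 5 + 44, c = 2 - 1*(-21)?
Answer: 676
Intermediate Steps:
c = 23 (c = 2 + 21 = 23)
l = -23 (l = 23 - 46 = -23)
B = 49
(l + B)**2 = (-23 + 49)**2 = 26**2 = 676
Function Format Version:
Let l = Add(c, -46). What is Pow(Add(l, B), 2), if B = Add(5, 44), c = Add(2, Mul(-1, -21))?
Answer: 676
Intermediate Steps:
c = 23 (c = Add(2, 21) = 23)
l = -23 (l = Add(23, -46) = -23)
B = 49
Pow(Add(l, B), 2) = Pow(Add(-23, 49), 2) = Pow(26, 2) = 676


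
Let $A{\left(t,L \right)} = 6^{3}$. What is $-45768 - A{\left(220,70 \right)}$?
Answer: $-45984$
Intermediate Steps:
$A{\left(t,L \right)} = 216$
$-45768 - A{\left(220,70 \right)} = -45768 - 216 = -45984$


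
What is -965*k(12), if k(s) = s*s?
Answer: -138960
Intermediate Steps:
k(s) = s²
-965*k(12) = -965*12² = -965*144 = -138960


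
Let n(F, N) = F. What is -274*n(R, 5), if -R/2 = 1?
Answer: 548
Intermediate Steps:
R = -2 (R = -2*1 = -2)
-274*n(R, 5) = -274*(-2) = 548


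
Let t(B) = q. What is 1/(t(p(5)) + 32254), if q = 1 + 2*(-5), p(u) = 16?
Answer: 1/32245 ≈ 3.1013e-5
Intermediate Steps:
q = -9 (q = 1 - 10 = -9)
t(B) = -9
1/(t(p(5)) + 32254) = 1/(-9 + 32254) = 1/32245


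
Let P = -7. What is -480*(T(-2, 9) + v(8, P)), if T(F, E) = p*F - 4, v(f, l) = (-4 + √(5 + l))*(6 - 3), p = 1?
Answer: 8640 - 1440*I*√2 ≈ 8640.0 - 2036.5*I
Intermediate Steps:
v(f, l) = -12 + 3*√(5 + l) (v(f, l) = (-4 + √(5 + l))*3 = -12 + 3*√(5 + l))
T(F, E) = -4 + F (T(F, E) = 1*F - 4 = F - 4 = -4 + F)
-480*(T(-2, 9) + v(8, P)) = -480*((-4 - 2) + (-12 + 3*√(5 - 7))) = -480*(-6 + (-12 + 3*√(-2))) = -480*(-6 + (-12 + 3*(I*√2))) = -480*(-6 + (-12 + 3*I*√2)) = -480*(-18 + 3*I*√2) = 8640 - 1440*I*√2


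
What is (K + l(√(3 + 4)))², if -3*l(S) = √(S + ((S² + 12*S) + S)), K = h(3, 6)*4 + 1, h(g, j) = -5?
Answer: (57 + 7^(¼)*√(14 + √7))²/9 ≈ 449.95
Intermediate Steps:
K = -19 (K = -5*4 + 1 = -20 + 1 = -19)
l(S) = -√(S² + 14*S)/3 (l(S) = -√(S + ((S² + 12*S) + S))/3 = -√(S + (S² + 13*S))/3 = -√(S² + 14*S)/3)
(K + l(√(3 + 4)))² = (-19 - (3 + 4)^(¼)*√(14 + √(3 + 4))/3)² = (-19 - 7^(¼)*√(14 + √7)/3)²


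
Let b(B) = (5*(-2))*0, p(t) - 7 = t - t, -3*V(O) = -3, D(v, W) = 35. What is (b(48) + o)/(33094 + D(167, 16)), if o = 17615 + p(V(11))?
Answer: 1958/3681 ≈ 0.53192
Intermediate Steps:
V(O) = 1 (V(O) = -⅓*(-3) = 1)
p(t) = 7 (p(t) = 7 + (t - t) = 7 + 0 = 7)
b(B) = 0 (b(B) = -10*0 = 0)
o = 17622 (o = 17615 + 7 = 17622)
(b(48) + o)/(33094 + D(167, 16)) = (0 + 17622)/(33094 + 35) = 17622/33129 = 17622*(1/33129) = 1958/3681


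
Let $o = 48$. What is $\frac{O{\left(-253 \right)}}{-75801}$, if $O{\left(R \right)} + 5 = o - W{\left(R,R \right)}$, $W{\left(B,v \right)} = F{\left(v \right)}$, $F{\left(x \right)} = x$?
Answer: $- \frac{296}{75801} \approx -0.003905$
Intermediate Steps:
$W{\left(B,v \right)} = v$
$O{\left(R \right)} = 43 - R$ ($O{\left(R \right)} = -5 - \left(-48 + R\right) = 43 - R$)
$\frac{O{\left(-253 \right)}}{-75801} = \frac{43 - -253}{-75801} = \left(43 + 253\right) \left(- \frac{1}{75801}\right) = 296 \left(- \frac{1}{75801}\right) = - \frac{296}{75801}$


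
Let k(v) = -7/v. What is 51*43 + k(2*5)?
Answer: 21923/10 ≈ 2192.3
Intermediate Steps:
51*43 + k(2*5) = 51*43 - 7/(2*5) = 2193 - 7/10 = 21923/10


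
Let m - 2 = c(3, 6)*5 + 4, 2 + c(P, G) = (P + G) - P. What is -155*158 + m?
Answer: -24464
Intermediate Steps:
c(P, G) = -2 + G (c(P, G) = -2 + ((P + G) - P) = -2 + ((G + P) - P) = -2 + G)
m = 26 (m = 2 + ((-2 + 6)*5 + 4) = 2 + (4*5 + 4) = 2 + (20 + 4) = 2 + 24 = 26)
-155*158 + m = -155*158 + 26 = -24490 + 26 = -24464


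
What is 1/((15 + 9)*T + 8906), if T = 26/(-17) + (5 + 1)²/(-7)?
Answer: 119/1040758 ≈ 0.00011434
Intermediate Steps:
T = -794/119 (T = 26*(-1/17) + 6²*(-⅐) = -26/17 + 36*(-⅐) = -26/17 - 36/7 = -794/119 ≈ -6.6723)
1/((15 + 9)*T + 8906) = 1/((15 + 9)*(-794/119) + 8906) = 1/(24*(-794/119) + 8906) = 1/(-19056/119 + 8906) = 1/(1040758/119) = 119/1040758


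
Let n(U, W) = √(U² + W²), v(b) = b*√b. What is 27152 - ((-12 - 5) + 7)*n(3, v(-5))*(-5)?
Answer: 27152 - 100*I*√29 ≈ 27152.0 - 538.52*I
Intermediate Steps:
v(b) = b^(3/2)
27152 - ((-12 - 5) + 7)*n(3, v(-5))*(-5) = 27152 - ((-12 - 5) + 7)*√(3² + ((-5)^(3/2))²)*(-5) = 27152 - (-17 + 7)*√(9 + (-5*I*√5)²)*(-5) = 27152 - (-10*√(9 - 125))*(-5) = 27152 - (-20*I*√29)*(-5) = 27152 - 100*I*√29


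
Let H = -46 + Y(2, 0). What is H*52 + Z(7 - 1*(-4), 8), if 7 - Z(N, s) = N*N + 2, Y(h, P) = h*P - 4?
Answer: -2716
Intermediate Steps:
Y(h, P) = -4 + P*h (Y(h, P) = P*h - 4 = -4 + P*h)
Z(N, s) = 5 - N² (Z(N, s) = 7 - (N*N + 2) = 7 - (N² + 2) = 7 - (2 + N²) = 7 + (-2 - N²) = 5 - N²)
H = -50 (H = -46 + (-4 + 0*2) = -46 + (-4 + 0) = -46 - 4 = -50)
H*52 + Z(7 - 1*(-4), 8) = -50*52 + (5 - (7 - 1*(-4))²) = -2600 + (5 - (7 + 4)²) = -2600 + (5 - 1*11²) = -2600 + (5 - 1*121) = -2600 + (5 - 121) = -2600 - 116 = -2716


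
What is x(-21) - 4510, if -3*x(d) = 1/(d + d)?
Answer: -568259/126 ≈ -4510.0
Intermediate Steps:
x(d) = -1/(6*d) (x(d) = -1/(3*(d + d)) = -1/(2*d)/3 = -1/(6*d))
x(-21) - 4510 = -⅙/(-21) - 4510 = -⅙*(-1/21) - 4510 = 1/126 - 4510 = -568259/126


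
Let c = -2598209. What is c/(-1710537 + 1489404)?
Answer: 2598209/221133 ≈ 11.750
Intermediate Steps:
c/(-1710537 + 1489404) = -2598209/(-1710537 + 1489404) = -2598209/(-221133) = -2598209*(-1/221133) = 2598209/221133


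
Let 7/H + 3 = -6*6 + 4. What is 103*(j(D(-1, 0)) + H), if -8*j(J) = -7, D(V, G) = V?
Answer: 2781/40 ≈ 69.525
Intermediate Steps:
j(J) = 7/8 (j(J) = -⅛*(-7) = 7/8)
H = -⅕ (H = 7/(-3 + (-6*6 + 4)) = 7/(-3 + (-36 + 4)) = 7/(-3 - 32) = 7/(-35) = 7*(-1/35) = -⅕ ≈ -0.20000)
103*(j(D(-1, 0)) + H) = 103*(7/8 - ⅕) = 103*(27/40) = 2781/40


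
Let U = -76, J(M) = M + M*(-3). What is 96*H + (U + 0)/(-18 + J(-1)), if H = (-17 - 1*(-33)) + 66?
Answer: 31507/4 ≈ 7876.8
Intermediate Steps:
J(M) = -2*M (J(M) = M - 3*M = -2*M)
H = 82 (H = (-17 + 33) + 66 = 16 + 66 = 82)
96*H + (U + 0)/(-18 + J(-1)) = 96*82 + (-76 + 0)/(-18 - 2*(-1)) = 7872 - 76/(-18 + 2) = 7872 - 76/(-16) = 7872 - 76*(-1/16) = 7872 + 19/4 = 31507/4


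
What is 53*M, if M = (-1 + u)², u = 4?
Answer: 477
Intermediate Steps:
M = 9 (M = (-1 + 4)² = 3² = 9)
53*M = 53*9 = 477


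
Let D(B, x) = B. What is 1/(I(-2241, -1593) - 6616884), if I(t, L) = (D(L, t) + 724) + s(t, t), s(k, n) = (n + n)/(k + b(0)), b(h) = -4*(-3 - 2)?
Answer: -2221/14698024931 ≈ -1.5111e-7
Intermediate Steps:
b(h) = 20 (b(h) = -4*(-5) = 20)
s(k, n) = 2*n/(20 + k) (s(k, n) = (n + n)/(k + 20) = (2*n)/(20 + k) = 2*n/(20 + k))
I(t, L) = 724 + L + 2*t/(20 + t) (I(t, L) = (L + 724) + 2*t/(20 + t) = (724 + L) + 2*t/(20 + t) = 724 + L + 2*t/(20 + t))
1/(I(-2241, -1593) - 6616884) = 1/((2*(-2241) + (20 - 2241)*(724 - 1593))/(20 - 2241) - 6616884) = 1/((-4482 - 2221*(-869))/(-2221) - 6616884) = 1/(-(-4482 + 1930049)/2221 - 6616884) = 1/(-1/2221*1925567 - 6616884) = 1/(-1925567/2221 - 6616884) = 1/(-14698024931/2221) = -2221/14698024931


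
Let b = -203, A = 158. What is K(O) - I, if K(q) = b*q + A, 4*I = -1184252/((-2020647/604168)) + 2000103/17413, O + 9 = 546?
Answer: -27783019798467341/140742104844 ≈ -1.9740e+5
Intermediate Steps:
O = 537 (O = -9 + 546 = 537)
I = 12462819459883409/140742104844 (I = (-1184252/((-2020647/604168)) + 2000103/17413)/4 = (-1184252/((-2020647*1/604168)) + 2000103*(1/17413))/4 = (-1184252/(-2020647/604168) + 2000103/17413)/4 = (-1184252*(-604168/2020647) + 2000103/17413)/4 = (715487162336/2020647 + 2000103/17413)/4 = (¼)*(12462819459883409/35185526211) = 12462819459883409/140742104844 ≈ 88551.)
K(q) = 158 - 203*q (K(q) = -203*q + 158 = 158 - 203*q)
K(O) - I = (158 - 203*537) - 1*12462819459883409/140742104844 = (158 - 109011) - 12462819459883409/140742104844 = -108853 - 12462819459883409/140742104844 = -27783019798467341/140742104844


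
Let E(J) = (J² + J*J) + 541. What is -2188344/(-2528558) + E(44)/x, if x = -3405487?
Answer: 195821539923/226604510467 ≈ 0.86416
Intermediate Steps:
E(J) = 541 + 2*J² (E(J) = (J² + J²) + 541 = 2*J² + 541 = 541 + 2*J²)
-2188344/(-2528558) + E(44)/x = -2188344/(-2528558) + (541 + 2*44²)/(-3405487) = -2188344*(-1/2528558) + (541 + 2*1936)*(-1/3405487) = 57588/66541 + (541 + 3872)*(-1/3405487) = 57588/66541 + 4413*(-1/3405487) = 57588/66541 - 4413/3405487 = 195821539923/226604510467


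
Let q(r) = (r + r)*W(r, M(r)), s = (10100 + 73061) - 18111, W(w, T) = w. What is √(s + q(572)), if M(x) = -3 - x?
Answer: 7*√14682 ≈ 848.19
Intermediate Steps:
s = 65050 (s = 83161 - 18111 = 65050)
q(r) = 2*r² (q(r) = (r + r)*r = (2*r)*r = 2*r²)
√(s + q(572)) = √(65050 + 2*572²) = √(65050 + 2*327184) = √(65050 + 654368) = √719418 = 7*√14682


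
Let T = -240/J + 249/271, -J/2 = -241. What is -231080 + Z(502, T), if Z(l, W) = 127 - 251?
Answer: -231204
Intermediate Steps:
J = 482 (J = -2*(-241) = 482)
T = 27489/65311 (T = -240/482 + 249/271 = -240*1/482 + 249*(1/271) = -120/241 + 249/271 = 27489/65311 ≈ 0.42089)
Z(l, W) = -124
-231080 + Z(502, T) = -231080 - 124 = -231204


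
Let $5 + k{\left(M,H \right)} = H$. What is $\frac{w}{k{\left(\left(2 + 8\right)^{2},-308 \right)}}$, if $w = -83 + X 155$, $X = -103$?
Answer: $\frac{16048}{313} \approx 51.272$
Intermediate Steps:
$k{\left(M,H \right)} = -5 + H$
$w = -16048$ ($w = -83 - 15965 = -16048$)
$\frac{w}{k{\left(\left(2 + 8\right)^{2},-308 \right)}} = - \frac{16048}{-5 - 308} = - \frac{16048}{-313} = \left(-16048\right) \left(- \frac{1}{313}\right) = \frac{16048}{313}$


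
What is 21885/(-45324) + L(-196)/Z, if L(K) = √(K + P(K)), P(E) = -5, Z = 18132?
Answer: -7295/15108 + I*√201/18132 ≈ -0.48286 + 0.0007819*I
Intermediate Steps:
L(K) = √(-5 + K) (L(K) = √(K - 5) = √(-5 + K))
21885/(-45324) + L(-196)/Z = 21885/(-45324) + √(-5 - 196)/18132 = 21885*(-1/45324) + √(-201)*(1/18132) = -7295/15108 + (I*√201)*(1/18132) = -7295/15108 + I*√201/18132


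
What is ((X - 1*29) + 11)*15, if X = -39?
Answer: -855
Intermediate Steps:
((X - 1*29) + 11)*15 = ((-39 - 1*29) + 11)*15 = ((-39 - 29) + 11)*15 = (-68 + 11)*15 = -57*15 = -855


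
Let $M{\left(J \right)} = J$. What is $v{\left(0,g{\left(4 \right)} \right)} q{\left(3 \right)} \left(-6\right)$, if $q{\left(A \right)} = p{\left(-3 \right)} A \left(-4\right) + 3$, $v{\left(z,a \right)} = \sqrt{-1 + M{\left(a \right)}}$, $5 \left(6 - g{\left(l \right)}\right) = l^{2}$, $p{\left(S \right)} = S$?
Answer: $- \frac{702 \sqrt{5}}{5} \approx -313.94$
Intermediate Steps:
$g{\left(l \right)} = 6 - \frac{l^{2}}{5}$
$v{\left(z,a \right)} = \sqrt{-1 + a}$
$q{\left(A \right)} = 3 + 12 A$ ($q{\left(A \right)} = - 3 A \left(-4\right) + 3 = - 3 \left(- 4 A\right) + 3 = 12 A + 3 = 3 + 12 A$)
$v{\left(0,g{\left(4 \right)} \right)} q{\left(3 \right)} \left(-6\right) = \sqrt{-1 + \left(6 - \frac{4^{2}}{5}\right)} \left(3 + 12 \cdot 3\right) \left(-6\right) = \sqrt{-1 + \left(6 - \frac{16}{5}\right)} \left(3 + 36\right) \left(-6\right) = \sqrt{-1 + \left(6 - \frac{16}{5}\right)} 39 \left(-6\right) = \sqrt{-1 + \frac{14}{5}} \cdot 39 \left(-6\right) = \sqrt{\frac{9}{5}} \cdot 39 \left(-6\right) = \frac{3 \sqrt{5}}{5} \cdot 39 \left(-6\right) = \frac{117 \sqrt{5}}{5} \left(-6\right) = - \frac{702 \sqrt{5}}{5}$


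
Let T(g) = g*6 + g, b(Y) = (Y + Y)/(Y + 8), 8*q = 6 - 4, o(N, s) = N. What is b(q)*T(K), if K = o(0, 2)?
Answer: 0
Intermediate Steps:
q = ¼ (q = (6 - 4)/8 = (⅛)*2 = ¼ ≈ 0.25000)
K = 0
b(Y) = 2*Y/(8 + Y) (b(Y) = (2*Y)/(8 + Y) = 2*Y/(8 + Y))
T(g) = 7*g (T(g) = 6*g + g = 7*g)
b(q)*T(K) = (2*(¼)/(8 + ¼))*(7*0) = (2*(¼)/(33/4))*0 = (2*(¼)*(4/33))*0 = (2/33)*0 = 0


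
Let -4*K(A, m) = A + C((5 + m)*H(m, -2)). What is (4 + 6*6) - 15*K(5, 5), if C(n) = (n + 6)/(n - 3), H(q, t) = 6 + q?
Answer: 26885/428 ≈ 62.815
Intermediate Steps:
C(n) = (6 + n)/(-3 + n)
K(A, m) = -A/4 - (6 + (5 + m)*(6 + m))/(4*(-3 + (5 + m)*(6 + m))) (K(A, m) = -(A + (6 + (5 + m)*(6 + m))/(-3 + (5 + m)*(6 + m)))/4 = -A/4 - (6 + (5 + m)*(6 + m))/(4*(-3 + (5 + m)*(6 + m))))
(4 + 6*6) - 15*K(5, 5) = (4 + 6*6) - 15*(-6 - 1*5*(-3 + (5 + 5)*(6 + 5)) - (5 + 5)*(6 + 5))/(4*(-3 + (5 + 5)*(6 + 5))) = (4 + 36) - 15*(-6 - 1*5*(-3 + 10*11) - 1*10*11)/(4*(-3 + 10*11)) = 40 - 15*(-6 - 1*5*(-3 + 110) - 110)/(4*(-3 + 110)) = 40 - 15*(-6 - 1*5*107 - 110)/(4*107) = 40 - 15*(-6 - 535 - 110)/(4*107) = 40 - 15*(-651)/(4*107) = 40 - 15*(-651/428) = 40 + 9765/428 = 26885/428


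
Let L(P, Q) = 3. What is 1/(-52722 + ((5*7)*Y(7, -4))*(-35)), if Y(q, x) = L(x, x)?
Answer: -1/56397 ≈ -1.7731e-5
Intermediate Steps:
Y(q, x) = 3
1/(-52722 + ((5*7)*Y(7, -4))*(-35)) = 1/(-52722 + ((5*7)*3)*(-35)) = 1/(-52722 + (35*3)*(-35)) = 1/(-52722 + 105*(-35)) = 1/(-52722 - 3675) = 1/(-56397) = -1/56397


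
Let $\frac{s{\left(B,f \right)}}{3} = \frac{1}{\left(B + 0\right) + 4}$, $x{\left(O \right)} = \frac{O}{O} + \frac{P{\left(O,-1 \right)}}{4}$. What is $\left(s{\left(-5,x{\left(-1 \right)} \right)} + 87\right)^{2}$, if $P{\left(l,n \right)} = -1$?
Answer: $7056$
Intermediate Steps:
$x{\left(O \right)} = \frac{3}{4}$ ($x{\left(O \right)} = \frac{O}{O} - \frac{1}{4} = 1 - \frac{1}{4} = \frac{3}{4}$)
$s{\left(B,f \right)} = \frac{3}{4 + B}$ ($s{\left(B,f \right)} = \frac{3}{\left(B + 0\right) + 4} = \frac{3}{B + 4} = \frac{3}{4 + B}$)
$\left(s{\left(-5,x{\left(-1 \right)} \right)} + 87\right)^{2} = \left(\frac{3}{4 - 5} + 87\right)^{2} = \left(\frac{3}{-1} + 87\right)^{2} = \left(3 \left(-1\right) + 87\right)^{2} = \left(-3 + 87\right)^{2} = 84^{2} = 7056$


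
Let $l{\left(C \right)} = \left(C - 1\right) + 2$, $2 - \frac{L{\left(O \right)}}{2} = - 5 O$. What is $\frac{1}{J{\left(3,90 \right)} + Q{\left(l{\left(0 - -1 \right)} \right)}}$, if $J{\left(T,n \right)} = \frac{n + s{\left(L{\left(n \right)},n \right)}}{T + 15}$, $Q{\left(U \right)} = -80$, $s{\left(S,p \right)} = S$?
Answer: $- \frac{9}{223} \approx -0.040359$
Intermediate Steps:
$L{\left(O \right)} = 4 + 10 O$ ($L{\left(O \right)} = 4 - 2 \left(- 5 O\right) = 4 + 10 O$)
$l{\left(C \right)} = 1 + C$ ($l{\left(C \right)} = \left(-1 + C\right) + 2 = 1 + C$)
$J{\left(T,n \right)} = \frac{4 + 11 n}{15 + T}$ ($J{\left(T,n \right)} = \frac{n + \left(4 + 10 n\right)}{T + 15} = \frac{4 + 11 n}{15 + T}$)
$\frac{1}{J{\left(3,90 \right)} + Q{\left(l{\left(0 - -1 \right)} \right)}} = \frac{1}{\frac{4 + 11 \cdot 90}{15 + 3} - 80} = \frac{1}{\frac{4 + 990}{18} - 80} = \frac{1}{\frac{1}{18} \cdot 994 - 80} = \frac{1}{\frac{497}{9} - 80} = \frac{1}{- \frac{223}{9}} = - \frac{9}{223}$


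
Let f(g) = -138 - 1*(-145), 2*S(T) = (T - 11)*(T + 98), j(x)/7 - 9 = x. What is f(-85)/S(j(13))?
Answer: 1/2574 ≈ 0.00038850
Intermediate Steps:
j(x) = 63 + 7*x
S(T) = (-11 + T)*(98 + T)/2 (S(T) = ((T - 11)*(T + 98))/2 = ((-11 + T)*(98 + T))/2 = (-11 + T)*(98 + T)/2)
f(g) = 7 (f(g) = -138 + 145 = 7)
f(-85)/S(j(13)) = 7/(-539 + (63 + 7*13)²/2 + 87*(63 + 7*13)/2) = 7/(-539 + (63 + 91)²/2 + 87*(63 + 91)/2) = 7/(-539 + (½)*154² + (87/2)*154) = 7/(-539 + (½)*23716 + 6699) = 7/(-539 + 11858 + 6699) = 7/18018 = 7*(1/18018) = 1/2574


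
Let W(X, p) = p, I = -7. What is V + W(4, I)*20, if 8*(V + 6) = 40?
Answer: -141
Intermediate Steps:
V = -1 (V = -6 + (⅛)*40 = -6 + 5 = -1)
V + W(4, I)*20 = -1 - 7*20 = -1 - 140 = -141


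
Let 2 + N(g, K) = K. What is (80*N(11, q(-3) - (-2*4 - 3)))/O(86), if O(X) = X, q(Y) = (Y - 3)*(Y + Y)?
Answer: 1800/43 ≈ 41.860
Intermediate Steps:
q(Y) = 2*Y*(-3 + Y) (q(Y) = (-3 + Y)*(2*Y) = 2*Y*(-3 + Y))
N(g, K) = -2 + K
(80*N(11, q(-3) - (-2*4 - 3)))/O(86) = (80*(-2 + (2*(-3)*(-3 - 3) - (-2*4 - 3))))/86 = (80*(-2 + (2*(-3)*(-6) - (-8 - 3))))*(1/86) = (80*(-2 + (36 - 1*(-11))))*(1/86) = (80*(-2 + (36 + 11)))*(1/86) = (80*(-2 + 47))*(1/86) = (80*45)*(1/86) = 3600*(1/86) = 1800/43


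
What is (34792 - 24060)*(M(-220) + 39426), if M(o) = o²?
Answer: 942548632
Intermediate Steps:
(34792 - 24060)*(M(-220) + 39426) = (34792 - 24060)*((-220)² + 39426) = 10732*(48400 + 39426) = 10732*87826 = 942548632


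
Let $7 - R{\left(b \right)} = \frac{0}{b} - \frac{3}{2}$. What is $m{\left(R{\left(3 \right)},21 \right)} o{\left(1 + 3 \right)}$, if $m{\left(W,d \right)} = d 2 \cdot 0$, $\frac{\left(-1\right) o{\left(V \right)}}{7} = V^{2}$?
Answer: $0$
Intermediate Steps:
$R{\left(b \right)} = \frac{17}{2}$ ($R{\left(b \right)} = 7 - \left(\frac{0}{b} - \frac{3}{2}\right) = 7 - \left(0 - \frac{3}{2}\right) = 7 - - \frac{3}{2} = 7 + \frac{3}{2} = \frac{17}{2}$)
$o{\left(V \right)} = - 7 V^{2}$
$m{\left(W,d \right)} = 0$ ($m{\left(W,d \right)} = 2 d 0 = 0$)
$m{\left(R{\left(3 \right)},21 \right)} o{\left(1 + 3 \right)} = 0 \left(- 7 \left(1 + 3\right)^{2}\right) = 0 \left(- 7 \cdot 4^{2}\right) = 0 \left(\left(-7\right) 16\right) = 0 \left(-112\right) = 0$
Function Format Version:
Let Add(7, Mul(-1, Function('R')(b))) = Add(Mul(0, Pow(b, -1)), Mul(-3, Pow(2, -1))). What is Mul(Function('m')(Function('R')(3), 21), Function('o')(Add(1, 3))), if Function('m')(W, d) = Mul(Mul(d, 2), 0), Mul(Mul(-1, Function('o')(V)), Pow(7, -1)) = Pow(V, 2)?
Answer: 0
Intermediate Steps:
Function('R')(b) = Rational(17, 2) (Function('R')(b) = Add(7, Mul(-1, Add(Mul(0, Pow(b, -1)), Mul(-3, Pow(2, -1))))) = Add(7, Mul(-1, Add(0, Mul(-3, Rational(1, 2))))) = Add(7, Mul(-1, Add(0, Rational(-3, 2)))) = Add(7, Mul(-1, Rational(-3, 2))) = Add(7, Rational(3, 2)) = Rational(17, 2))
Function('o')(V) = Mul(-7, Pow(V, 2))
Function('m')(W, d) = 0 (Function('m')(W, d) = Mul(Mul(2, d), 0) = 0)
Mul(Function('m')(Function('R')(3), 21), Function('o')(Add(1, 3))) = Mul(0, Mul(-7, Pow(Add(1, 3), 2))) = Mul(0, Mul(-7, Pow(4, 2))) = Mul(0, Mul(-7, 16)) = Mul(0, -112) = 0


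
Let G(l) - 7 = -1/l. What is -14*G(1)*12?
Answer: -1008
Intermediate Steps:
G(l) = 7 - 1/l
-14*G(1)*12 = -14*(7 - 1/1)*12 = -14*(7 - 1*1)*12 = -14*(7 - 1)*12 = -14*6*12 = -84*12 = -1008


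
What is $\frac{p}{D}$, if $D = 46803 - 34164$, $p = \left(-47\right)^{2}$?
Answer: $\frac{2209}{12639} \approx 0.17478$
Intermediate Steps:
$p = 2209$
$D = 12639$
$\frac{p}{D} = \frac{2209}{12639}$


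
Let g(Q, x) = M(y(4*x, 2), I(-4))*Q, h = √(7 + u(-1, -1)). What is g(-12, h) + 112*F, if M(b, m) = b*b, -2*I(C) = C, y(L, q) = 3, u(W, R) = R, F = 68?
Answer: 7508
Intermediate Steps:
I(C) = -C/2
M(b, m) = b²
h = √6 (h = √(7 - 1) = √6 ≈ 2.4495)
g(Q, x) = 9*Q (g(Q, x) = 3²*Q = 9*Q)
g(-12, h) + 112*F = 9*(-12) + 112*68 = -108 + 7616 = 7508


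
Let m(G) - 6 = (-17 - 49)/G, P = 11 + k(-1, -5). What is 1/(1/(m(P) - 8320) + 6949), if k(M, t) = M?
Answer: 41603/289099242 ≈ 0.00014391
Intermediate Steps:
P = 10 (P = 11 - 1 = 10)
m(G) = 6 - 66/G (m(G) = 6 + (-17 - 49)/G = 6 - 66/G)
1/(1/(m(P) - 8320) + 6949) = 1/(1/((6 - 66/10) - 8320) + 6949) = 1/(1/((6 - 66*1/10) - 8320) + 6949) = 1/(1/((6 - 33/5) - 8320) + 6949) = 1/(1/(-3/5 - 8320) + 6949) = 1/(1/(-41603/5) + 6949) = 1/(-5/41603 + 6949) = 1/(289099242/41603) = 41603/289099242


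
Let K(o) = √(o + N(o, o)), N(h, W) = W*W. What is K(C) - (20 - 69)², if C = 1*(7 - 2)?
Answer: -2401 + √30 ≈ -2395.5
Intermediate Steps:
N(h, W) = W²
C = 5 (C = 1*5 = 5)
K(o) = √(o + o²)
K(C) - (20 - 69)² = √(5*(1 + 5)) - (20 - 69)² = √(5*6) - 1*(-49)² = √30 - 1*2401 = √30 - 2401 = -2401 + √30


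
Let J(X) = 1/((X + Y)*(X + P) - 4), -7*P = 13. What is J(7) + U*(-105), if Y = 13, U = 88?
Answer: -6394073/692 ≈ -9240.0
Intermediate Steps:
P = -13/7 (P = -⅐*13 = -13/7 ≈ -1.8571)
J(X) = 1/(-4 + (13 + X)*(-13/7 + X)) (J(X) = 1/((X + 13)*(X - 13/7) - 4) = 1/((13 + X)*(-13/7 + X) - 4) = 1/(-4 + (13 + X)*(-13/7 + X)))
J(7) + U*(-105) = 7/(-197 + 7*7² + 78*7) + 88*(-105) = 7/(-197 + 7*49 + 546) - 9240 = 7/(-197 + 343 + 546) - 9240 = 7/692 - 9240 = -6394073/692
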